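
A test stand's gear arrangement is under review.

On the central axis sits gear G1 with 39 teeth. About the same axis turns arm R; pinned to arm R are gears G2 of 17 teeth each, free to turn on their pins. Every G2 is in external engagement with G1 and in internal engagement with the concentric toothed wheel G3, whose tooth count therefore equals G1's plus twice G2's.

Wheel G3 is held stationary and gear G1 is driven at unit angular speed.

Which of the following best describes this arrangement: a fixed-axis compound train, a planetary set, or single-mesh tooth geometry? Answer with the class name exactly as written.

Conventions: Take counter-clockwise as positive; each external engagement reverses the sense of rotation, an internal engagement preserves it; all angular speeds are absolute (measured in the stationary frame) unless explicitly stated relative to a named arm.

topology: planetary set — G1 39T / G2 17T / G3 73T, arm = carrier (Willis)
classification: planetary set

planetary set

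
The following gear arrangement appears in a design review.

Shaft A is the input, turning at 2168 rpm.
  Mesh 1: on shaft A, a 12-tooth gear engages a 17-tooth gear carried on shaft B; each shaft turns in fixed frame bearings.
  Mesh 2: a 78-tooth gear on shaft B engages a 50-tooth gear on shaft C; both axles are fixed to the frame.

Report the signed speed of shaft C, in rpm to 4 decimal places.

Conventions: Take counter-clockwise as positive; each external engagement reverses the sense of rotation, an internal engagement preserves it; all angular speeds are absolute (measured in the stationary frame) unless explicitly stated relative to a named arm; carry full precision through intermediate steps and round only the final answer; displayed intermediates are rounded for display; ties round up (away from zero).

recognized (3 fixed axles, 2 meshes): fixed-axis compound train
mesh 1 [12T→17T]: ω = 2168.0000×12/17 = 1530.3529 rpm, sense flips to −
mesh 2 [78T→50T]: ω = 1530.3529×78/50 = 2387.3506 rpm, sense flips to +
signed output speed = +2387.3506 rpm

+2387.3506 rpm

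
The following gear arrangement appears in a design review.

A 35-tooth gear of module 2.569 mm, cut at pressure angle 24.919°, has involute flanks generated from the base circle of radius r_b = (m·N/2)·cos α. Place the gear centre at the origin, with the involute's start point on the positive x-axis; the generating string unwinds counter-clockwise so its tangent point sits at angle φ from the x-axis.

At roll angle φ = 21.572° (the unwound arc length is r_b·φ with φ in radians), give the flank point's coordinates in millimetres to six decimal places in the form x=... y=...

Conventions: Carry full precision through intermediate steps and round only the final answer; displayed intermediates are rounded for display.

single-mesh involute tooth geometry (35T wheel at module 2.569)
pitch radius r_p = m·N/2 = 2.569·35/2 = 44.957500
base radius r_b = r_p·cos α = 44.957500·cos 24.919° = 40.772152
roll angle φ = 21.572° = 0.37650243 rad
x = r_b·(cos φ + φ·sin φ) = 43.560355
y = r_b·(sin φ − φ·cos φ) = 0.715117

x=43.560355 y=0.715117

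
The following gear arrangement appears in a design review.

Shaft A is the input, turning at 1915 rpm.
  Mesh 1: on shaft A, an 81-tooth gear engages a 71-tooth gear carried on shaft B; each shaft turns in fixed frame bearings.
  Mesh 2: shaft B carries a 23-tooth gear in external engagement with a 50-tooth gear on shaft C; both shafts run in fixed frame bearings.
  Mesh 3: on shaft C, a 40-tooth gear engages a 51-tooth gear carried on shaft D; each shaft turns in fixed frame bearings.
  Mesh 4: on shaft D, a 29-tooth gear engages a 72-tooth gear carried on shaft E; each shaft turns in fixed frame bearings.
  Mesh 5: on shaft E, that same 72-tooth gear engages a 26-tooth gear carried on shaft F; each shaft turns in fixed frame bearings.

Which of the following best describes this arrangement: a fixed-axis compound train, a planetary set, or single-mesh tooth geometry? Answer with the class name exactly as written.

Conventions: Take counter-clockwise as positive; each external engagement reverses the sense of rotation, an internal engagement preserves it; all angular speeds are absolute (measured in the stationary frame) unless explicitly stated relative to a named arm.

fixed-axis compound train

topology: fixed-axis compound train — 5 meshes, A→F
classification: fixed-axis compound train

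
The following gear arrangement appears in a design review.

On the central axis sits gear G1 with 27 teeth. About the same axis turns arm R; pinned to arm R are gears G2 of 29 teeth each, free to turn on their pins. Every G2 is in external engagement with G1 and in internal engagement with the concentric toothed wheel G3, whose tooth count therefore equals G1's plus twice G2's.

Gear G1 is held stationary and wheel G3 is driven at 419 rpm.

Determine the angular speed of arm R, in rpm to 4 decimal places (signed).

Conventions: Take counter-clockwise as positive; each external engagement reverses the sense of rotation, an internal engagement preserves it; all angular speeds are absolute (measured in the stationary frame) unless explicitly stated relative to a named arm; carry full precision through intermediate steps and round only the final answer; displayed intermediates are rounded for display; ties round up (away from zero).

+317.9911 rpm

topology: planetary set — G1 27T / G2 29T / G3 85T, arm = carrier (Willis)
normalise by the input: solve with ω_ring = 1, then scale by 419 rpm
ring teeth: 27 + 2·29 = 85
27(ω_sun−ω_arm) = −85(ω_ring−ω_arm),  ω_sun = 0, ω_ring = 1
27(0−ω_arm) = −85(1−ω_arm)  ⇒  112·ω_arm = 85  ⇒  ω_arm = 85/112
scale: ω_arm = 85/112 × 419 rpm = +317.9911 rpm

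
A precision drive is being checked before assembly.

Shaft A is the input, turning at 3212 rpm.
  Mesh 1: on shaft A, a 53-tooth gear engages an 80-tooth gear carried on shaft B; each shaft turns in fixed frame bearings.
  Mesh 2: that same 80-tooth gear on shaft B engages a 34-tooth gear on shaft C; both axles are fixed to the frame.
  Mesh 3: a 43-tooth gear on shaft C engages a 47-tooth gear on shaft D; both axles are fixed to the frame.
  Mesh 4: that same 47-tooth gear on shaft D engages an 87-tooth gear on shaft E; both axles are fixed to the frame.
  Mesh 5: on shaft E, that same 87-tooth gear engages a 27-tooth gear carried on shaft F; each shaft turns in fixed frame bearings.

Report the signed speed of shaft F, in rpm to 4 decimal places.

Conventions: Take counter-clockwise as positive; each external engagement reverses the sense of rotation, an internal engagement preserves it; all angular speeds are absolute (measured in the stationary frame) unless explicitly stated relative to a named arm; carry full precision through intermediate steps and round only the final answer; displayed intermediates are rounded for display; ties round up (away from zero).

-7974.0174 rpm

class = fixed-axis compound train [5 meshes; 5 ratios multiply, 5 sense flips]
mesh 1 [53T→80T]: ω = 3212.0000×53/80 = 2127.9500 rpm, sense flips to −
mesh 2 [80T→34T]: ω = 2127.9500×80/34 = 5006.9412 rpm, sense flips to +
mesh 3 [43T→47T]: ω = 5006.9412×43/47 = 4580.8185 rpm, sense flips to −
mesh 4 [47T→87T]: ω = 4580.8185×47/87 = 2474.6951 rpm, sense flips to +
mesh 5 [87T→27T]: ω = 2474.6951×87/27 = 7974.0174 rpm, sense flips to −
signed output speed = -7974.0174 rpm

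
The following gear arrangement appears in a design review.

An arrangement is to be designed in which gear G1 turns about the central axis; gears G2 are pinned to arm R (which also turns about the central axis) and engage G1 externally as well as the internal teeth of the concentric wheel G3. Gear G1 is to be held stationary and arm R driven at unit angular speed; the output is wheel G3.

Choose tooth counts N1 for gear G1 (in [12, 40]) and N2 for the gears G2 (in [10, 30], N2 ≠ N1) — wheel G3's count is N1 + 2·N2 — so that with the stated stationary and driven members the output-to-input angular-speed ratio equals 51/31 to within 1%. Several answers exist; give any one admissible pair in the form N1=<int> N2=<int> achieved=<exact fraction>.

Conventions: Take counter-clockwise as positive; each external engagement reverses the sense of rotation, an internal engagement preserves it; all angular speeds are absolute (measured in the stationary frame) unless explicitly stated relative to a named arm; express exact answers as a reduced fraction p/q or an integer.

design class (target 51/31): planetary set
Willis with ω_sun = 0: ω_ring/ω_arm = (N1+N3)/N3; set equal to 51/31  ⇒  N3/N1 = 1/(51/31 − 1) = 31/20
N3 = N1 + 2·N2  ⇒  N2/N1 = (N3/N1 − 1)/2 = (31/20 − 1)/2 = 11/40
smallest multiple with N1 ≥ 12 and N2 ≥ 10: k = 1  ⇒  N1 = 1·40 = 40, N2 = 1·11 = 11 (N1 ≤ 40, N2 ≤ 30, N2 ≠ N1 ✓), N3 = 40 + 2·11 = 62
check: (N1+N3)/N3 with N1 = 40, N3 = 62 gives 51/31; |achieved − target| = 0 ≤ 51/3100 ✓

N1=40 N2=11 achieved=51/31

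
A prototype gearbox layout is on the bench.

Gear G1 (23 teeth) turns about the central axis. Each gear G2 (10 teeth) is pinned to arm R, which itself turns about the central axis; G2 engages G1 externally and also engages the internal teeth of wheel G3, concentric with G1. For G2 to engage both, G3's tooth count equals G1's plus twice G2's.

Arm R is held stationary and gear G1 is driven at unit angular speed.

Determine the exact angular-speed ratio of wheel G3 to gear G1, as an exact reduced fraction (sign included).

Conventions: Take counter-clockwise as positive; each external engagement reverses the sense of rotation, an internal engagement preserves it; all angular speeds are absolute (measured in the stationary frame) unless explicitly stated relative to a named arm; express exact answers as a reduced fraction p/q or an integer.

-23/43

planetary set (23T centre, 10T on arm, 43T internal) — Willis relation
ring teeth: 23 + 2·10 = 43
23(ω_sun−ω_arm) = −43(ω_ring−ω_arm),  ω_arm = 0, ω_sun = 1
ω_ring = 0 − (23/43)(1−0) = -23/43
ω_out/ω_in = -23/43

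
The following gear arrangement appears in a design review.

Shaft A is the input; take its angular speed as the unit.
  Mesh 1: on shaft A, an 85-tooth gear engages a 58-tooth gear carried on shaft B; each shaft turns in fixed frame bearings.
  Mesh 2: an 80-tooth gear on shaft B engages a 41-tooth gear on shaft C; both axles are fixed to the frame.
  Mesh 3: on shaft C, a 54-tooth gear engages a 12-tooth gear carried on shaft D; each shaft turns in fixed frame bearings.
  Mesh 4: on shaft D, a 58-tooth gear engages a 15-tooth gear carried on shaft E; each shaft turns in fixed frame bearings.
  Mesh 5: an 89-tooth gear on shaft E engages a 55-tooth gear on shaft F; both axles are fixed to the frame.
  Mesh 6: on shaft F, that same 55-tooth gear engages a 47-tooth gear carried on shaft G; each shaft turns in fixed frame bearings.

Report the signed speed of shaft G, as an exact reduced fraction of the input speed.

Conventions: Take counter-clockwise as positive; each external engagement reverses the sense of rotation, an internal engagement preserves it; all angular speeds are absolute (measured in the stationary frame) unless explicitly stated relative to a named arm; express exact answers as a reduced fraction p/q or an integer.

6-mesh fixed-axis compound train (all bearings frame-fixed)
mesh 1 [85T→58T]: |ω|/ω_in = 1×85/58 = 85/58, sense flips to −
mesh 2 [80T→41T]: |ω|/ω_in = (85/58)×80/41 = 3400/1189, sense flips to +
mesh 3 [54T→12T]: |ω|/ω_in = (3400/1189)×54/12 = 15300/1189, sense flips to −
mesh 4 [58T→15T]: |ω|/ω_in = (15300/1189)×58/15 = 2040/41, sense flips to +
mesh 5 [89T→55T]: |ω|/ω_in = (2040/41)×89/55 = 36312/451, sense flips to −
mesh 6 [55T→47T]: |ω|/ω_in = (36312/451)×55/47 = 181560/1927, sense flips to +
signed output speed (× input speed) = 181560/1927

181560/1927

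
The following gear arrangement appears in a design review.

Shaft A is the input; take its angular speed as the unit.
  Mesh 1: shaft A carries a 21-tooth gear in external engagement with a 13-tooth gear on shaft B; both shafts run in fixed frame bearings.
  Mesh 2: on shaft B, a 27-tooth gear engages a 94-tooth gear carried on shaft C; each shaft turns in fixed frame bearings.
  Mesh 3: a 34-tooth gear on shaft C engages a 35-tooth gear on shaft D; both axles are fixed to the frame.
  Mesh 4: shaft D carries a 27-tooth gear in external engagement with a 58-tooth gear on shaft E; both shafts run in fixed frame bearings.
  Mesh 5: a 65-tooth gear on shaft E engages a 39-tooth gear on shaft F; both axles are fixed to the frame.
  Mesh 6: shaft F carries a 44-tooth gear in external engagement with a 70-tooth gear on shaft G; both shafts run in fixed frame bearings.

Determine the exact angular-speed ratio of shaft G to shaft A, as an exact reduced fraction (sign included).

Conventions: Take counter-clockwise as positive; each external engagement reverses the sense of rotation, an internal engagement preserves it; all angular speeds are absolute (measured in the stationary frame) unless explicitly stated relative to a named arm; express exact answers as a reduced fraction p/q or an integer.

136323/620165

class = fixed-axis compound train [6 meshes; 6 ratios multiply, 6 sense flips]
mesh 1 [21T→13T]: running ratio 21/13, sense −
mesh 2 [27T→94T]: running ratio 567/1222, sense +
mesh 3 [34T→35T]: running ratio 1377/3055, sense −
mesh 4 [27T→58T]: running ratio 37179/177190, sense +
mesh 5 [65T→39T]: running ratio 12393/35438, sense −
mesh 6 [44T→70T]: running ratio 136323/620165, sense +
ω_out/ω_in = 136323/620165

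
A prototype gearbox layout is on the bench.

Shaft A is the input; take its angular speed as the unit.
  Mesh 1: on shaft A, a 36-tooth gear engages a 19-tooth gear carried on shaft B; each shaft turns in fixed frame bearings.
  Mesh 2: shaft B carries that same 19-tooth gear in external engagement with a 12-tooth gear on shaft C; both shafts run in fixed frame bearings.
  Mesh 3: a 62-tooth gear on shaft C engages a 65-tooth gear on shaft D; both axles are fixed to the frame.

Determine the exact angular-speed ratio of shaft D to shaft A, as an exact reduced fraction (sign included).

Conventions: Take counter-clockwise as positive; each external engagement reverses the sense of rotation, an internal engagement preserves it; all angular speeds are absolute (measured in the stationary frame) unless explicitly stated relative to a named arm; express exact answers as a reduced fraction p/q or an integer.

-186/65

class = fixed-axis compound train [3 meshes; 3 ratios multiply, 3 sense flips]
mesh 1 [36T→19T]: running ratio 36/19, sense −
mesh 2 [19T→12T]: running ratio 3, sense +
mesh 3 [62T→65T]: running ratio 186/65, sense −
ω_out/ω_in = -186/65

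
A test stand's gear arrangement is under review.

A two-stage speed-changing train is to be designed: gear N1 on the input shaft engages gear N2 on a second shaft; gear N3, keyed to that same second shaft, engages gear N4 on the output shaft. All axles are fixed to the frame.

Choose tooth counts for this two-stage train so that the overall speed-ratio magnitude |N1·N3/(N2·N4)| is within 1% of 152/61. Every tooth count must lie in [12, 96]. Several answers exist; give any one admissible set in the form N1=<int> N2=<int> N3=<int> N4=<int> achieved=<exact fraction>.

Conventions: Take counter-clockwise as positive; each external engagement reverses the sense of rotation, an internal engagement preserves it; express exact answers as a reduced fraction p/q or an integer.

2-stage fixed-axis compound train for ratio 152/61
target = 152/61 in lowest terms: an exact hit needs N1·N3 = k·152 and N2·N4 = k·61 for one integer k, every count in [12, 96]; additionally prefer no 1:1 stage (N1 ≠ N2, N3 ≠ N4)
k = 1…11: no 1:1-free in-range split of k·152 and k·61 into factor pairs; take k = 12
k = 12: N1·N3 = 1824 = 19·96, N2·N4 = 732 = 12·61
achieved = 19·96/(12·61) = 152/61; |achieved − target| = 0 ≤ 38/1525 ✓

N1=19 N2=12 N3=96 N4=61 achieved=152/61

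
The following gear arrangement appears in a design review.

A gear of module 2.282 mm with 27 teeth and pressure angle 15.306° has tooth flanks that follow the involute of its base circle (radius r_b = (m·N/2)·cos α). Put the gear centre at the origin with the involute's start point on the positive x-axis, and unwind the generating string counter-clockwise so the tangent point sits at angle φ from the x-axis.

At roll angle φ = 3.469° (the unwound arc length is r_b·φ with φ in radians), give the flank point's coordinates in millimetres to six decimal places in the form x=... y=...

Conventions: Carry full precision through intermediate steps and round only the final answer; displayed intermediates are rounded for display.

recognized (one wheel, involute flank): single-mesh tooth geometry, m = 2.282, N = 27
pitch radius r_p = m·N/2 = 2.282·27/2 = 30.807000
base radius r_b = r_p·cos α = 30.807000·cos 15.306° = 29.714269
roll angle φ = 3.469° = 0.06054547 rad
x = r_b·(cos φ + φ·sin φ) = 29.768682
y = r_b·(sin φ − φ·cos φ) = 0.002198

x=29.768682 y=0.002198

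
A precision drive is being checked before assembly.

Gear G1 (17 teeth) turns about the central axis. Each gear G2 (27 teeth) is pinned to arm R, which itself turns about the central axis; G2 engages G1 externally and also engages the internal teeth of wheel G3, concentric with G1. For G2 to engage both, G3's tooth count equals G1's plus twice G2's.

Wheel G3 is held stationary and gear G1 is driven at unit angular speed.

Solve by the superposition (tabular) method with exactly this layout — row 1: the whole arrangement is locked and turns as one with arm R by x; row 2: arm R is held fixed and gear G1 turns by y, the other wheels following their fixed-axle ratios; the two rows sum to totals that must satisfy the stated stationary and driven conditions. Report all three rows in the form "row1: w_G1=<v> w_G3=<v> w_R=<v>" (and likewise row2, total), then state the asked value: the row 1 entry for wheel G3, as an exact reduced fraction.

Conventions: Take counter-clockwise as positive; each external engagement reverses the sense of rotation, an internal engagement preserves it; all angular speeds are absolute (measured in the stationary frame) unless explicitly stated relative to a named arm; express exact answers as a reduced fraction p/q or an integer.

row1: w_G1=17/88 w_G3=17/88 w_R=17/88
row2: w_G1=71/88 w_G3=-17/88 w_R=0
total: w_G1=1 w_G3=0 w_R=17/88
asked value: 17/88

recognized (axles ride arm R): planetary set, 17/27/71 teeth
row 1 (train locked, turned with arm): all members turn x
row 2: sun turns y, ring = −(17/71)·y, arm 0
boundary: total ω_ring = x − (17/71)·y = 0 and total ω_sun = x + y = 1  ⇒  y = 71/88, x = 17/88
row 2 ring = −(17/71)·71/88 = -17/88
totals (row 1 + row 2): sun 17/88 + 71/88 = 1, ring 17/88 + (-17/88) = 0, arm 17/88 + 0 = 17/88
asked cell (row1, ring) = 17/88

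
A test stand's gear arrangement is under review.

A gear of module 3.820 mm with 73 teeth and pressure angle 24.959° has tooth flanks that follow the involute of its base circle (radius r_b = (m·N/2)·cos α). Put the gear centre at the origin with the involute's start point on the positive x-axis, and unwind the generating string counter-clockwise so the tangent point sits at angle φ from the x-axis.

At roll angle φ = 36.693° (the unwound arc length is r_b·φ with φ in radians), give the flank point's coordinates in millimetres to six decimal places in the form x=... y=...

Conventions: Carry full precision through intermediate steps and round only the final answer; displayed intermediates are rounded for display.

class = single-mesh tooth geometry [base-circle involute, m = 3.820, 73T]
pitch radius r_p = m·N/2 = 3.820·73/2 = 139.430000
base radius r_b = r_p·cos α = 139.430000·cos 24.959° = 126.408629
roll angle φ = 36.693° = 0.64041366 rad
x = r_b·(cos φ + φ·sin φ) = 149.732693
y = r_b·(sin φ − φ·cos φ) = 10.619887

x=149.732693 y=10.619887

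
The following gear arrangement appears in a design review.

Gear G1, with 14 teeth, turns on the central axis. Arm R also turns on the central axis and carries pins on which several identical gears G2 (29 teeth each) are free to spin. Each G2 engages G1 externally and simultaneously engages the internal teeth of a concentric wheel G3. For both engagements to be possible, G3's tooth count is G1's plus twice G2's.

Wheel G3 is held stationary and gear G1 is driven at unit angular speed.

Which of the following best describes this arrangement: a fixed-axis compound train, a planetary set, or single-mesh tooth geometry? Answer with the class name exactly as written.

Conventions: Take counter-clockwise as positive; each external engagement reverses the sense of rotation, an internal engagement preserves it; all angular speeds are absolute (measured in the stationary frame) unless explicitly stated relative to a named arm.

topology: planetary set — G1 14T / G2 29T / G3 72T, arm = carrier (Willis)
classification: planetary set

planetary set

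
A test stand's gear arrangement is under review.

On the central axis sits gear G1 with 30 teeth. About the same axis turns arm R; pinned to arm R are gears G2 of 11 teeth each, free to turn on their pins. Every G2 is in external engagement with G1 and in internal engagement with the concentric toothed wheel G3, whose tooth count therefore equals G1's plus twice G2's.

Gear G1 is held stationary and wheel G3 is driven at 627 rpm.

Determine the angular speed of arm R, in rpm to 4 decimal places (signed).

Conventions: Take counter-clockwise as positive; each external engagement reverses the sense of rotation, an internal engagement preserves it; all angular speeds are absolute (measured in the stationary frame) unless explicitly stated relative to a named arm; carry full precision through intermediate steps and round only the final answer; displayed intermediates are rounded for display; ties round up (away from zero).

topology: planetary set — G1 30T / G2 11T / G3 52T, arm = carrier (Willis)
normalise by the input: solve with ω_ring = 1, then scale by 627 rpm
ring teeth: 30 + 2·11 = 52
30(ω_sun−ω_arm) = −52(ω_ring−ω_arm),  ω_sun = 0, ω_ring = 1
30(0−ω_arm) = −52(1−ω_arm)  ⇒  82·ω_arm = 52  ⇒  ω_arm = 26/41
scale: ω_arm = 26/41 × 627 rpm = +397.6098 rpm

+397.6098 rpm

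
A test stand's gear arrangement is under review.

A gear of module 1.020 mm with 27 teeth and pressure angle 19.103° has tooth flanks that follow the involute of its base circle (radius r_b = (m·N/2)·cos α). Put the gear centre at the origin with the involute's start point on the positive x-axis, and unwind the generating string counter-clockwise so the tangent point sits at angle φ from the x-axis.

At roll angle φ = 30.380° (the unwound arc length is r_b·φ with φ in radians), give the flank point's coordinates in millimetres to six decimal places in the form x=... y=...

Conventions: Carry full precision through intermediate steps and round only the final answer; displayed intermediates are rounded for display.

x=14.714233 y=0.628563

class = single-mesh tooth geometry [base-circle involute, m = 1.020, 27T]
pitch radius r_p = m·N/2 = 1.020·27/2 = 13.770000
base radius r_b = r_p·cos α = 13.770000·cos 19.103° = 13.011711
roll angle φ = 30.380° = 0.53023103 rad
x = r_b·(cos φ + φ·sin φ) = 14.714233
y = r_b·(sin φ − φ·cos φ) = 0.628563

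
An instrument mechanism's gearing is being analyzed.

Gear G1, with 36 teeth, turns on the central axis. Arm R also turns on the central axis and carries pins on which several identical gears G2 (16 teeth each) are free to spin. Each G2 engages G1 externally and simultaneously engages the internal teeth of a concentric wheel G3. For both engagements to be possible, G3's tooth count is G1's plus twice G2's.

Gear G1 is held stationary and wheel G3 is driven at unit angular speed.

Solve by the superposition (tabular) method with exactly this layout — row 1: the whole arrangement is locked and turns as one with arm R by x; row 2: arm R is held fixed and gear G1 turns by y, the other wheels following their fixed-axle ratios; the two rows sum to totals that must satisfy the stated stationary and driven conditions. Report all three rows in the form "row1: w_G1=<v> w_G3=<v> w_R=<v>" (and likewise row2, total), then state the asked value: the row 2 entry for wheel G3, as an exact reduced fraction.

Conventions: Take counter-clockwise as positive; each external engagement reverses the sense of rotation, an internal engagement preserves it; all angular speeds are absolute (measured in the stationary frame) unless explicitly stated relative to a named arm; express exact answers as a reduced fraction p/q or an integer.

row1: w_G1=17/26 w_G3=17/26 w_R=17/26
row2: w_G1=-17/26 w_G3=9/26 w_R=0
total: w_G1=0 w_G3=1 w_R=17/26
asked value: 9/26

topology: planetary set — G1 36T / G2 16T / G3 68T, arm = carrier (Willis)
row 1: whole set turns with the arm by x
row 2 (arm held, sun turns y): ω_ring = −(36/68)·y, ω_arm = 0
boundary: total ω_sun = x + y = 0 and total ω_ring = x − (36/68)·y = 1  ⇒  y = -17/26, x = 17/26
row 2 ring = −(36/68)·(-17/26) = 9/26
totals (row 1 + row 2): sun 17/26 + (-17/26) = 0, ring 17/26 + 9/26 = 1, arm 17/26 + 0 = 17/26
asked cell (row2, ring) = 9/26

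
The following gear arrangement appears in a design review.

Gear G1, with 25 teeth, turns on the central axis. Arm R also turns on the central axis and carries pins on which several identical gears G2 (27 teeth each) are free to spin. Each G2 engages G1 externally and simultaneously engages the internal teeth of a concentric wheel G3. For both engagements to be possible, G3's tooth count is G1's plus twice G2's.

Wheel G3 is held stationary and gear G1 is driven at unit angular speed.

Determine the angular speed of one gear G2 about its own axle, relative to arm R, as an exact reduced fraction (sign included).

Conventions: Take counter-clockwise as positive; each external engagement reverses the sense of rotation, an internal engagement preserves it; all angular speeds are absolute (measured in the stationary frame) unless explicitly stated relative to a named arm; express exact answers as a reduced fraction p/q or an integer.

-1975/2808

topology: planetary set — G1 25T / G2 27T / G3 79T, arm = carrier (Willis)
ring teeth: 25 + 2·27 = 79
25(ω_sun−ω_arm) = −79(ω_ring−ω_arm),  ω_ring = 0, ω_sun = 1
25(1−ω_arm) = −79(0−ω_arm)  ⇒  104·ω_arm = 25  ⇒  ω_arm = 25/104
sun–planet mesh: 25·(1−25/104) = −27·(ω_p−ω_arm)  ⇒  ω_p−ω_arm = -1975/2808
exact speed ratio = -1975/2808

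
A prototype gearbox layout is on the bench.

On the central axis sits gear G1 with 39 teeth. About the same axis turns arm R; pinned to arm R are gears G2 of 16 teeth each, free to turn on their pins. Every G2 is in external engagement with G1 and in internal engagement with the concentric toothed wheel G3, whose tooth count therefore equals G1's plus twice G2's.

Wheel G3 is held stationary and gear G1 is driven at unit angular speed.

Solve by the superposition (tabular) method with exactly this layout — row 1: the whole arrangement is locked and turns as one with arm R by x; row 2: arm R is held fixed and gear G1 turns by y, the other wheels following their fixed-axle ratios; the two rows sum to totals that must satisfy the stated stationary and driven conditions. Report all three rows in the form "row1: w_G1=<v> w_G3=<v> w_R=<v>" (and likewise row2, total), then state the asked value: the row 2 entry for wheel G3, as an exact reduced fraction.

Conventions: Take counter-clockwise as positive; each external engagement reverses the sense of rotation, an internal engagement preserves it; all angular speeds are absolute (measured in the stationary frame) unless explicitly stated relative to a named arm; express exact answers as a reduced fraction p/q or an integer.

row1: w_G1=39/110 w_G3=39/110 w_R=39/110
row2: w_G1=71/110 w_G3=-39/110 w_R=0
total: w_G1=1 w_G3=0 w_R=39/110
asked value: -39/110

class = planetary set [G3 = 39+2·16 = 71; Willis about the carrier]
row 1 — lock + rotate with arm: ω_sun = ω_ring = ω_arm = x
row 2: sun turns y, ring = −(39/71)·y, arm 0
boundary: total ω_ring = x − (39/71)·y = 0 and total ω_sun = x + y = 1  ⇒  y = 71/110, x = 39/110
row 2 ring = −(39/71)·71/110 = -39/110
totals (row 1 + row 2): sun 39/110 + 71/110 = 1, ring 39/110 + (-39/110) = 0, arm 39/110 + 0 = 39/110
asked cell (row2, ring) = -39/110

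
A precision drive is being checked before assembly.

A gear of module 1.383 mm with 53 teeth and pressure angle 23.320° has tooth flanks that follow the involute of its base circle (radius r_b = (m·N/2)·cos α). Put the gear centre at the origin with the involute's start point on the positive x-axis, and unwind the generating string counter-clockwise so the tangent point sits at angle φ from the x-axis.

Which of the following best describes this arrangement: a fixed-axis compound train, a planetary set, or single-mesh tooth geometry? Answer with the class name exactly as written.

single-mesh involute tooth geometry (53T wheel at module 1.383)
classification: single-mesh tooth geometry

single-mesh tooth geometry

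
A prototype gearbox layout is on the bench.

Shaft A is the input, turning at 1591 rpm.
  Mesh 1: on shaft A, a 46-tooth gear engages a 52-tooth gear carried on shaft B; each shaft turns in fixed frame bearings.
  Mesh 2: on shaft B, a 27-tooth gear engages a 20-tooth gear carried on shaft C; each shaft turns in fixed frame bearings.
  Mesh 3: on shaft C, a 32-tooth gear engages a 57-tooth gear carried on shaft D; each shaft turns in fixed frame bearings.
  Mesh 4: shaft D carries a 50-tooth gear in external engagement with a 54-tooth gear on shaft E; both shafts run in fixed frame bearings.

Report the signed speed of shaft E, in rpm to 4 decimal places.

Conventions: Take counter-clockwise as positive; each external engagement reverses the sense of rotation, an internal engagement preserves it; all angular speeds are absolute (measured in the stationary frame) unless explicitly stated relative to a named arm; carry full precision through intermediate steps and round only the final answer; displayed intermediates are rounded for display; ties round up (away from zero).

+987.6653 rpm

recognized (5 fixed axles, 4 meshes): fixed-axis compound train
mesh 1 [46T→52T]: ω = 1591.0000×46/52 = 1407.4231 rpm, sense flips to −
mesh 2 [27T→20T]: ω = 1407.4231×27/20 = 1900.0212 rpm, sense flips to +
mesh 3 [32T→57T]: ω = 1900.0212×32/57 = 1066.6785 rpm, sense flips to −
mesh 4 [50T→54T]: ω = 1066.6785×50/54 = 987.6653 rpm, sense flips to +
signed output speed = +987.6653 rpm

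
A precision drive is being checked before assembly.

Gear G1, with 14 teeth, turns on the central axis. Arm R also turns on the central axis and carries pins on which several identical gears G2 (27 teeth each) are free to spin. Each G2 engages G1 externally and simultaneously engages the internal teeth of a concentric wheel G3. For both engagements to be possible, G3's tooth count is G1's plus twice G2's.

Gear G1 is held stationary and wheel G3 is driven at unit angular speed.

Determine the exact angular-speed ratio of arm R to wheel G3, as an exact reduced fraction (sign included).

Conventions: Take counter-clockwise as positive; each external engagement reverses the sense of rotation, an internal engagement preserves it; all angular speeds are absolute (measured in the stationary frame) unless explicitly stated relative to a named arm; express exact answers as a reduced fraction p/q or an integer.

topology: planetary set — G1 14T / G2 27T / G3 68T, arm = carrier (Willis)
ring teeth: 14 + 2·27 = 68
14(ω_sun−ω_arm) = −68(ω_ring−ω_arm),  ω_sun = 0, ω_ring = 1
14(0−ω_arm) = −68(1−ω_arm)  ⇒  82·ω_arm = 68  ⇒  ω_arm = 34/41
ω_out/ω_in = 34/41

34/41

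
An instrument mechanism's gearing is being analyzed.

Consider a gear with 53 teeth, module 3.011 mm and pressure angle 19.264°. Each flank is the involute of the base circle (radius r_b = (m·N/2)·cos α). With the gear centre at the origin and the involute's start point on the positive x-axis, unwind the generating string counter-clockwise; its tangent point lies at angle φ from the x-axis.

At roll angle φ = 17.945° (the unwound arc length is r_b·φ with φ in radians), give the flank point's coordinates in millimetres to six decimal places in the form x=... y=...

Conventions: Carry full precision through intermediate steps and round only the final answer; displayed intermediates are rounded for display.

recognized (one wheel, involute flank): single-mesh tooth geometry, m = 3.011, N = 53
pitch radius r_p = m·N/2 = 3.011·53/2 = 79.791500
base radius r_b = r_p·cos α = 79.791500·cos 19.264° = 75.323849
roll angle φ = 17.945° = 0.31319933 rad
x = r_b·(cos φ + φ·sin φ) = 78.928144
y = r_b·(sin φ − φ·cos φ) = 0.763849

x=78.928144 y=0.763849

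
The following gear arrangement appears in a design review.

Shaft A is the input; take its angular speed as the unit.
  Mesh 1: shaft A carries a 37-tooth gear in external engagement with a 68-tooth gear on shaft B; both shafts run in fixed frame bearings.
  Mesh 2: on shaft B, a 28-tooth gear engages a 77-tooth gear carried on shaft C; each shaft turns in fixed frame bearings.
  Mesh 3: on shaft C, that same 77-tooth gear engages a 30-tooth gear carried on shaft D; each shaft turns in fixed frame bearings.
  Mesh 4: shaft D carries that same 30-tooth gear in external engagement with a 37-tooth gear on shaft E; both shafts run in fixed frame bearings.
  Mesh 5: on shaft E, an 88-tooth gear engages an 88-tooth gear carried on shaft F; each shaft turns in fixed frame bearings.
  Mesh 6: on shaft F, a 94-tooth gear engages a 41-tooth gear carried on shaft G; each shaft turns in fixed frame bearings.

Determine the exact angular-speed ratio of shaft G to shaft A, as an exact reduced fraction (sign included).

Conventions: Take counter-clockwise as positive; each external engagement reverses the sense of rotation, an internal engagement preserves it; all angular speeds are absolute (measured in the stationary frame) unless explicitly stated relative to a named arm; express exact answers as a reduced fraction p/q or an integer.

658/697

class = fixed-axis compound train [6 meshes; 6 ratios multiply, 6 sense flips]
mesh 1 [37T→68T]: running ratio 37/68, sense −
mesh 2 [28T→77T]: running ratio 37/187, sense +
mesh 3 [77T→30T]: running ratio 259/510, sense −
mesh 4 [30T→37T]: running ratio 7/17, sense +
mesh 5 [88T→88T]: running ratio 7/17, sense −
mesh 6 [94T→41T]: running ratio 658/697, sense +
ω_out/ω_in = 658/697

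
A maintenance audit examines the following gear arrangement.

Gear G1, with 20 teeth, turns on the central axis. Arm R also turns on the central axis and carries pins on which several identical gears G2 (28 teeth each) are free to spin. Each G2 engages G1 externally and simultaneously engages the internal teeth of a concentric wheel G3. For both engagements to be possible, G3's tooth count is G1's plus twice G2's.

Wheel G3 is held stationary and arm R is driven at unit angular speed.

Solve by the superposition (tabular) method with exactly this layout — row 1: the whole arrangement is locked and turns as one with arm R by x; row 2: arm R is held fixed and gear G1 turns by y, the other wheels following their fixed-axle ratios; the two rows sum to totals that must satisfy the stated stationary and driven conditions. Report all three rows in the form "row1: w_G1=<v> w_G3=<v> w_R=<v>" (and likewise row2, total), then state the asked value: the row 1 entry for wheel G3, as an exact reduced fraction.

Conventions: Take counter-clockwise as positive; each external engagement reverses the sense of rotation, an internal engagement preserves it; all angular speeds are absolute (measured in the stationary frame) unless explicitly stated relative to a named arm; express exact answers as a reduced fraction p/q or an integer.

row1: w_G1=1 w_G3=1 w_R=1
row2: w_G1=19/5 w_G3=-1 w_R=0
total: w_G1=24/5 w_G3=0 w_R=1
asked value: 1

topology: planetary set — G1 20T / G2 28T / G3 76T, arm = carrier (Willis)
superposition row 1 [locked train]: every member turns x
row 2 — arm fixed, fixed-axis ratios: sun y, ring −(20/76)·y, arm 0
boundary: total ω_ring = x − (20/76)·y = 0 and total ω_arm = x = 1  ⇒  y = 19/5, x = 1
row 2 ring = −(20/76)·19/5 = -1
totals (row 1 + row 2): sun 1 + 19/5 = 24/5, ring 1 + (-1) = 0, arm 1 + 0 = 1
asked cell (row1, ring) = 1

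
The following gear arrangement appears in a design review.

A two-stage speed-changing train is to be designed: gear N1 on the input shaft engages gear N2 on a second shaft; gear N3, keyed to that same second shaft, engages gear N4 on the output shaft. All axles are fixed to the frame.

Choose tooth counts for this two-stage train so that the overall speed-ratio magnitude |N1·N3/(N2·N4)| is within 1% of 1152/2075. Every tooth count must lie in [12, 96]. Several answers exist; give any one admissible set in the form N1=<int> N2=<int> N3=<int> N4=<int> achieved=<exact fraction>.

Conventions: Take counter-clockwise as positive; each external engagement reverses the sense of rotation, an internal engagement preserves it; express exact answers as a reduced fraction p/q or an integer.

2-stage fixed-axis compound train for ratio 1152/2075
target = 1152/2075 in lowest terms: an exact hit needs N1·N3 = k·1152 and N2·N4 = k·2075 for one integer k, every count in [12, 96]; additionally prefer no 1:1 stage (N1 ≠ N2, N3 ≠ N4)
k = 1: N1·N3 = 1152 = 12·96, N2·N4 = 2075 = 25·83
achieved = 12·96/(25·83) = 1152/2075; |achieved − target| = 0 ≤ 288/51875 ✓

N1=12 N2=25 N3=96 N4=83 achieved=1152/2075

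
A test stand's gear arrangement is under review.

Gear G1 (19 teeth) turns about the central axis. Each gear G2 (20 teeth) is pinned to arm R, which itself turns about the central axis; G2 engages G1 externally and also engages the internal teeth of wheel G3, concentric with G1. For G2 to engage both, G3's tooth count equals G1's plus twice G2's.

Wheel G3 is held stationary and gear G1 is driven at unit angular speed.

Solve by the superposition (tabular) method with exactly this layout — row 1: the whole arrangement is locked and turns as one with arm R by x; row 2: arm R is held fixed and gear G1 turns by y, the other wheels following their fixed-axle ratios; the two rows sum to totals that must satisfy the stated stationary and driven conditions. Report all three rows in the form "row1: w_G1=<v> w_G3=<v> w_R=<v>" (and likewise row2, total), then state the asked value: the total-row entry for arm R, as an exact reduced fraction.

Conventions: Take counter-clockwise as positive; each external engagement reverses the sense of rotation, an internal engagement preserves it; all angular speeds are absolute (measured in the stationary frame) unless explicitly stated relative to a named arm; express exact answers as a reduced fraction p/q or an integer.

row1: w_G1=19/78 w_G3=19/78 w_R=19/78
row2: w_G1=59/78 w_G3=-19/78 w_R=0
total: w_G1=1 w_G3=0 w_R=19/78
asked value: 19/78

planetary set (19T centre, 20T on arm, 59T internal) — Willis relation
row 1 — lock + rotate with arm: ω_sun = ω_ring = ω_arm = x
superposition row 2 [arm held]: sun y, ring −(19/59)·y, arm 0
boundary: total ω_ring = x − (19/59)·y = 0 and total ω_sun = x + y = 1  ⇒  y = 59/78, x = 19/78
row 2 ring = −(19/59)·59/78 = -19/78
totals (row 1 + row 2): sun 19/78 + 59/78 = 1, ring 19/78 + (-19/78) = 0, arm 19/78 + 0 = 19/78
asked cell (total, arm) = 19/78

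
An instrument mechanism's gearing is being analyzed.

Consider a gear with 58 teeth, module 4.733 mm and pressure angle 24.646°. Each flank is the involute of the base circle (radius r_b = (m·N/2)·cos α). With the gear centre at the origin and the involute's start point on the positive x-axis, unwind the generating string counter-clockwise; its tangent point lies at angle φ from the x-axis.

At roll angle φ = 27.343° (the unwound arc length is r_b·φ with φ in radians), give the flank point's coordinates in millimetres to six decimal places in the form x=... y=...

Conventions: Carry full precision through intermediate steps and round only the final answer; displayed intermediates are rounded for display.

class = single-mesh tooth geometry [base-circle involute, m = 4.733, 58T]
pitch radius r_p = m·N/2 = 4.733·58/2 = 137.257000
base radius r_b = r_p·cos α = 137.257000·cos 24.646° = 124.753108
roll angle φ = 27.343° = 0.47722538 rad
x = r_b·(cos φ + φ·sin φ) = 138.160346
y = r_b·(sin φ − φ·cos φ) = 4.417510

x=138.160346 y=4.417510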